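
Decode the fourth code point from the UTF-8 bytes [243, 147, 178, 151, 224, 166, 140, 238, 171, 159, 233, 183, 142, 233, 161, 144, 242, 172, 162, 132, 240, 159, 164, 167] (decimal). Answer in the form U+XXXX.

Offset 0: leading byte 0xF3 = 11110011 → 4-byte char #1 = F3 93 B2 97.
Offset 4: leading byte 0xE0 = 11100000 → 3-byte char #2 = E0 A6 8C.
Offset 7: leading byte 0xEE = 11101110 → 3-byte char #3 = EE AB 9F.
Offset 10: leading byte 0xE9 = 11101001 → 3-byte char #4 = E9 B7 8E.
Leading byte 0xE9 = 11101001 matches 1110xxxx → 3-byte sequence.
Byte 1: 0xE9 = 11101001, payload 1001 (4 bits).
Byte 2: 0xB7 = 10110111 (10xxxxxx ✓), payload 110111.
Byte 3: 0x8E = 10001110 (10xxxxxx ✓), payload 001110.
Concatenate: 1001110111001110 = 0x9DCE (16 bits → U+9DCE).

U+9DCE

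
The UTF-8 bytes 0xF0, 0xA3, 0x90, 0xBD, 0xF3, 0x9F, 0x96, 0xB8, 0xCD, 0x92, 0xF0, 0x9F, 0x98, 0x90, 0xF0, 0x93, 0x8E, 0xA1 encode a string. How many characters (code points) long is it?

5

Byte at offset 0: 0xF0 = 11110000 → 4-byte char (#1). Advance 4.
Byte at offset 4: 0xF3 = 11110011 → 4-byte char (#2). Advance 4.
Byte at offset 8: 0xCD = 11001101 → 2-byte char (#3). Advance 2.
Byte at offset 10: 0xF0 = 11110000 → 4-byte char (#4). Advance 4.
Byte at offset 14: 0xF0 = 11110000 → 4-byte char (#5). Advance 4.
Reached end at offset 18 after 5 code points.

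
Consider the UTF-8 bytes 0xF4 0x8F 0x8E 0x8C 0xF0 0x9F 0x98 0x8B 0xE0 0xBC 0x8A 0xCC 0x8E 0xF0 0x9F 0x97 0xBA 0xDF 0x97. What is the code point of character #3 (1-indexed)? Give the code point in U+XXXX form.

Offset 0: leading byte 0xF4 = 11110100 → 4-byte char #1 = F4 8F 8E 8C.
Offset 4: leading byte 0xF0 = 11110000 → 4-byte char #2 = F0 9F 98 8B.
Offset 8: leading byte 0xE0 = 11100000 → 3-byte char #3 = E0 BC 8A.
Leading byte 0xE0 = 11100000 matches 1110xxxx → 3-byte sequence.
Byte 1: 0xE0 = 11100000, payload 0000 (4 bits).
Byte 2: 0xBC = 10111100 (10xxxxxx ✓), payload 111100.
Byte 3: 0x8A = 10001010 (10xxxxxx ✓), payload 001010.
Concatenate: 0000111100001010 = 0xF0A (16 bits → U+0F0A).

U+0F0A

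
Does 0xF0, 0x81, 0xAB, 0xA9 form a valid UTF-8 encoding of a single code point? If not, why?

Leading byte 0xF0 = 11110000 → 4-byte form.
Continuation bytes all match 10xxxxxx. Payload decodes to 0x1AE9.
But 0x1AE9 < 0x10000, the minimum for a 4-byte sequence — this is an overlong encoding.

invalid (overlong encoding)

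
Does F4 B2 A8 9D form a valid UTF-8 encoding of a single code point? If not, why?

invalid (encodes a value above U+10FFFF)

Leading byte 0xF4 = 11110100 → 4-byte form.
Payload = 0x132A1D, which exceeds U+10FFFF, the maximum Unicode code point. (Leading bytes F5–FF, or F4 followed by ≥ 0x90, are invalid.)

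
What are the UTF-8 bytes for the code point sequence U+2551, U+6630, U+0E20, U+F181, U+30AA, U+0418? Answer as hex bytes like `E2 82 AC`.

E2 95 91 E6 98 B0 E0 B8 A0 EF 86 81 E3 82 AA D0 98

U+2551: 3-byte form → E2 95 91.
U+6630: 3-byte form → E6 98 B0.
U+0E20: 3-byte form → E0 B8 A0.
U+F181: 3-byte form → EF 86 81.
U+30AA: 3-byte form → E3 82 AA.
U+0418: 2-byte form → D0 98.
Concatenated (17 bytes): E2 95 91 E6 98 B0 E0 B8 A0 EF 86 81 E3 82 AA D0 98.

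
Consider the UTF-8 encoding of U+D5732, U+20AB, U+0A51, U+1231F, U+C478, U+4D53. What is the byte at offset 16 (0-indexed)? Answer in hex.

0xB8

U+D5732 → 4-byte form F3 95 9C B2 at offsets 0–3.
U+20AB → 3-byte form E2 82 AB at offsets 4–6.
U+0A51 → 3-byte form E0 A9 91 at offsets 7–9.
U+1231F → 4-byte form F0 92 8C 9F at offsets 10–13.
U+C478 → 3-byte form EC 91 B8 at offsets 14–16.
Offset 16 falls in char 5's range; it's byte 3 of EC 91 B8 = 0xB8.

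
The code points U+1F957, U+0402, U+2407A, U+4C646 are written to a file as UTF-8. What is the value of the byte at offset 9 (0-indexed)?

0xBA

U+1F957 → 4-byte form F0 9F A5 97 at offsets 0–3.
U+0402 → 2-byte form D0 82 at offsets 4–5.
U+2407A → 4-byte form F0 A4 81 BA at offsets 6–9.
Offset 9 falls in char 3's range; it's byte 4 of F0 A4 81 BA = 0xBA.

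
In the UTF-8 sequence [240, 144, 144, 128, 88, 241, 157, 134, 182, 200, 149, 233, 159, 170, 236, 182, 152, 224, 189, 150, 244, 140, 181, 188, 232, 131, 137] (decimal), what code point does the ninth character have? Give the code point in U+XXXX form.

Offset 0: leading byte 0xF0 = 11110000 → 4-byte char #1 = F0 90 90 80.
Offset 4: leading byte 0x58 = 01011000 → 1-byte char #2 = 58.
Offset 5: leading byte 0xF1 = 11110001 → 4-byte char #3 = F1 9D 86 B6.
Offset 9: leading byte 0xC8 = 11001000 → 2-byte char #4 = C8 95.
Offset 11: leading byte 0xE9 = 11101001 → 3-byte char #5 = E9 9F AA.
Offset 14: leading byte 0xEC = 11101100 → 3-byte char #6 = EC B6 98.
Offset 17: leading byte 0xE0 = 11100000 → 3-byte char #7 = E0 BD 96.
Offset 20: leading byte 0xF4 = 11110100 → 4-byte char #8 = F4 8C B5 BC.
Offset 24: leading byte 0xE8 = 11101000 → 3-byte char #9 = E8 83 89.
Leading byte 0xE8 = 11101000 matches 1110xxxx → 3-byte sequence.
Byte 1: 0xE8 = 11101000, payload 1000 (4 bits).
Byte 2: 0x83 = 10000011 (10xxxxxx ✓), payload 000011.
Byte 3: 0x89 = 10001001 (10xxxxxx ✓), payload 001001.
Concatenate: 1000000011001001 = 0x80C9 (16 bits → U+80C9).

U+80C9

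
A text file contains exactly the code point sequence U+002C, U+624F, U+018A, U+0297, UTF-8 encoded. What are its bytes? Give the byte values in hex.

U+002C: 1-byte form → 2C.
U+624F: 3-byte form → E6 89 8F.
U+018A: 2-byte form → C6 8A.
U+0297: 2-byte form → CA 97.
Concatenated (8 bytes): 2C E6 89 8F C6 8A CA 97.

2C E6 89 8F C6 8A CA 97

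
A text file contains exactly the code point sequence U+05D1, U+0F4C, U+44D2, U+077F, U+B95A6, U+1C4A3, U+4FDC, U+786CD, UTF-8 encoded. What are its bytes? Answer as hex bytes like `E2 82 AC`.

D7 91 E0 BD 8C E4 93 92 DD BF F2 B9 96 A6 F0 9C 92 A3 E4 BF 9C F1 B8 9B 8D

U+05D1: 2-byte form → D7 91.
U+0F4C: 3-byte form → E0 BD 8C.
U+44D2: 3-byte form → E4 93 92.
U+077F: 2-byte form → DD BF.
U+B95A6: 4-byte form → F2 B9 96 A6.
U+1C4A3: 4-byte form → F0 9C 92 A3.
U+4FDC: 3-byte form → E4 BF 9C.
U+786CD: 4-byte form → F1 B8 9B 8D.
Concatenated (25 bytes): D7 91 E0 BD 8C E4 93 92 DD BF F2 B9 96 A6 F0 9C 92 A3 E4 BF 9C F1 B8 9B 8D.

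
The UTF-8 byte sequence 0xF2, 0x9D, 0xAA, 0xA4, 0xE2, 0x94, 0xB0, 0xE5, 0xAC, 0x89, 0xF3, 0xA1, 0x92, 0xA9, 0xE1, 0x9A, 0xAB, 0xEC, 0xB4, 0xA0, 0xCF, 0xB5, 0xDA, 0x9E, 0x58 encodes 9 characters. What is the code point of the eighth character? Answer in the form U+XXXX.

U+069E

Offset 0: leading byte 0xF2 = 11110010 → 4-byte char #1 = F2 9D AA A4.
Offset 4: leading byte 0xE2 = 11100010 → 3-byte char #2 = E2 94 B0.
Offset 7: leading byte 0xE5 = 11100101 → 3-byte char #3 = E5 AC 89.
Offset 10: leading byte 0xF3 = 11110011 → 4-byte char #4 = F3 A1 92 A9.
Offset 14: leading byte 0xE1 = 11100001 → 3-byte char #5 = E1 9A AB.
Offset 17: leading byte 0xEC = 11101100 → 3-byte char #6 = EC B4 A0.
Offset 20: leading byte 0xCF = 11001111 → 2-byte char #7 = CF B5.
Offset 22: leading byte 0xDA = 11011010 → 2-byte char #8 = DA 9E.
Leading byte 0xDA = 11011010 matches 110xxxxx → 2-byte sequence.
Byte 1: 0xDA = 11011010, payload 11010 (5 bits).
Byte 2: 0x9E = 10011110 (10xxxxxx ✓), payload 011110.
Concatenate: 11010011110 = 0x69E (11 bits → U+069E).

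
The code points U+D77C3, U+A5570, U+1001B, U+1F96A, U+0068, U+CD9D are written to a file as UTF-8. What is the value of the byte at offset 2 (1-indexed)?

1-indexed offset 2 is 0-indexed offset 1.
U+D77C3 → 4-byte form F3 97 9F 83 at offsets 0–3.
Offset 1 falls in char 1's range; it's byte 2 of F3 97 9F 83 = 0x97.

0x97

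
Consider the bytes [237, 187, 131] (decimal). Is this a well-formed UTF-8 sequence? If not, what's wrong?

invalid (encodes a surrogate (U+D800–U+DFFF))

Structurally a 3-byte sequence; payload = 0xDEC3.
But 0xDEC3 is in U+D800–U+DFFF, the surrogate range. Surrogates are not Unicode scalar values and are forbidden in UTF-8.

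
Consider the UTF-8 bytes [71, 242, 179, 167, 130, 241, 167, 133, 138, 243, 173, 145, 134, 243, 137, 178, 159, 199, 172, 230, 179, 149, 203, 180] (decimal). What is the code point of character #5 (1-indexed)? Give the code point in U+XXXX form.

Offset 0: leading byte 0x47 = 01000111 → 1-byte char #1 = 47.
Offset 1: leading byte 0xF2 = 11110010 → 4-byte char #2 = F2 B3 A7 82.
Offset 5: leading byte 0xF1 = 11110001 → 4-byte char #3 = F1 A7 85 8A.
Offset 9: leading byte 0xF3 = 11110011 → 4-byte char #4 = F3 AD 91 86.
Offset 13: leading byte 0xF3 = 11110011 → 4-byte char #5 = F3 89 B2 9F.
Leading byte 0xF3 = 11110011 matches 11110xxx → 4-byte sequence.
Byte 1: 0xF3 = 11110011, payload 011 (3 bits).
Byte 2: 0x89 = 10001001 (10xxxxxx ✓), payload 001001.
Byte 3: 0xB2 = 10110010 (10xxxxxx ✓), payload 110010.
Byte 4: 0x9F = 10011111 (10xxxxxx ✓), payload 011111.
Concatenate: 011001001110010011111 = 0xC9C9F (21 bits → U+C9C9F).

U+C9C9F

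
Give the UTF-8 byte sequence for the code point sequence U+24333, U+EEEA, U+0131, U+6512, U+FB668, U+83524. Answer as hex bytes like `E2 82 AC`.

F0 A4 8C B3 EE BB AA C4 B1 E6 94 92 F3 BB 99 A8 F2 83 94 A4

U+24333: 4-byte form → F0 A4 8C B3.
U+EEEA: 3-byte form → EE BB AA.
U+0131: 2-byte form → C4 B1.
U+6512: 3-byte form → E6 94 92.
U+FB668: 4-byte form → F3 BB 99 A8.
U+83524: 4-byte form → F2 83 94 A4.
Concatenated (20 bytes): F0 A4 8C B3 EE BB AA C4 B1 E6 94 92 F3 BB 99 A8 F2 83 94 A4.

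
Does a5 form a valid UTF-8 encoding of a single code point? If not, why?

Byte 0xA5 = 10100101 has the form 10xxxxxx — a continuation byte — but there is no preceding leading byte.

invalid (continuation byte with no leading byte)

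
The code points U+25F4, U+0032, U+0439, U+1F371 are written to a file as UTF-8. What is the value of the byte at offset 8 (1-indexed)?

0x9F

1-indexed offset 8 is 0-indexed offset 7.
U+25F4 → 3-byte form E2 97 B4 at offsets 0–2.
U+0032 → 1-byte form 32 at offsets 3–3.
U+0439 → 2-byte form D0 B9 at offsets 4–5.
U+1F371 → 4-byte form F0 9F 8D B1 at offsets 6–9.
Offset 7 falls in char 4's range; it's byte 2 of F0 9F 8D B1 = 0x9F.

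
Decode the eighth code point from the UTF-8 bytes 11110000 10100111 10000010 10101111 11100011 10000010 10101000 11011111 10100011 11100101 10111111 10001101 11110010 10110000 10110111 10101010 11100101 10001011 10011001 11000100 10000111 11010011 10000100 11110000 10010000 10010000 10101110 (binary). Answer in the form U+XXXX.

U+04C4

Offset 0: leading byte 0xF0 = 11110000 → 4-byte char #1 = F0 A7 82 AF.
Offset 4: leading byte 0xE3 = 11100011 → 3-byte char #2 = E3 82 A8.
Offset 7: leading byte 0xDF = 11011111 → 2-byte char #3 = DF A3.
Offset 9: leading byte 0xE5 = 11100101 → 3-byte char #4 = E5 BF 8D.
Offset 12: leading byte 0xF2 = 11110010 → 4-byte char #5 = F2 B0 B7 AA.
Offset 16: leading byte 0xE5 = 11100101 → 3-byte char #6 = E5 8B 99.
Offset 19: leading byte 0xC4 = 11000100 → 2-byte char #7 = C4 87.
Offset 21: leading byte 0xD3 = 11010011 → 2-byte char #8 = D3 84.
Leading byte 0xD3 = 11010011 matches 110xxxxx → 2-byte sequence.
Byte 1: 0xD3 = 11010011, payload 10011 (5 bits).
Byte 2: 0x84 = 10000100 (10xxxxxx ✓), payload 000100.
Concatenate: 10011000100 = 0x4C4 (11 bits → U+04C4).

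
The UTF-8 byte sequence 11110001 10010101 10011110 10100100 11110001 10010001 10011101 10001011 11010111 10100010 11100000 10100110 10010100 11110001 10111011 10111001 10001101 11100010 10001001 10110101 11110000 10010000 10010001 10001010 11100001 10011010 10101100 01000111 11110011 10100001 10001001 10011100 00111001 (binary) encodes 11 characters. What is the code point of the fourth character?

Offset 0: leading byte 0xF1 = 11110001 → 4-byte char #1 = F1 95 9E A4.
Offset 4: leading byte 0xF1 = 11110001 → 4-byte char #2 = F1 91 9D 8B.
Offset 8: leading byte 0xD7 = 11010111 → 2-byte char #3 = D7 A2.
Offset 10: leading byte 0xE0 = 11100000 → 3-byte char #4 = E0 A6 94.
Leading byte 0xE0 = 11100000 matches 1110xxxx → 3-byte sequence.
Byte 1: 0xE0 = 11100000, payload 0000 (4 bits).
Byte 2: 0xA6 = 10100110 (10xxxxxx ✓), payload 100110.
Byte 3: 0x94 = 10010100 (10xxxxxx ✓), payload 010100.
Concatenate: 0000100110010100 = 0x994 (16 bits → U+0994).

U+0994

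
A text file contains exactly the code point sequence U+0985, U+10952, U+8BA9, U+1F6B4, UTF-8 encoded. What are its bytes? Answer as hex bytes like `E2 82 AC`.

U+0985: 3-byte form → E0 A6 85.
U+10952: 4-byte form → F0 90 A5 92.
U+8BA9: 3-byte form → E8 AE A9.
U+1F6B4: 4-byte form → F0 9F 9A B4.
Concatenated (14 bytes): E0 A6 85 F0 90 A5 92 E8 AE A9 F0 9F 9A B4.

E0 A6 85 F0 90 A5 92 E8 AE A9 F0 9F 9A B4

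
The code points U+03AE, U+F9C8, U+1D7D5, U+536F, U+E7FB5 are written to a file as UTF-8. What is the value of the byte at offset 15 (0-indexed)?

U+03AE → 2-byte form CE AE at offsets 0–1.
U+F9C8 → 3-byte form EF A7 88 at offsets 2–4.
U+1D7D5 → 4-byte form F0 9D 9F 95 at offsets 5–8.
U+536F → 3-byte form E5 8D AF at offsets 9–11.
U+E7FB5 → 4-byte form F3 A7 BE B5 at offsets 12–15.
Offset 15 falls in char 5's range; it's byte 4 of F3 A7 BE B5 = 0xB5.

0xB5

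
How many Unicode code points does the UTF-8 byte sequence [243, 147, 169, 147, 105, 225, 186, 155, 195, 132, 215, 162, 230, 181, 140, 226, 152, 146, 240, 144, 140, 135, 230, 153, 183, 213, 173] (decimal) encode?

10

Byte at offset 0: 0xF3 = 11110011 → 4-byte char (#1). Advance 4.
Byte at offset 4: 0x69 = 01101001 → 1-byte char (#2). Advance 1.
Byte at offset 5: 0xE1 = 11100001 → 3-byte char (#3). Advance 3.
Byte at offset 8: 0xC3 = 11000011 → 2-byte char (#4). Advance 2.
Byte at offset 10: 0xD7 = 11010111 → 2-byte char (#5). Advance 2.
Byte at offset 12: 0xE6 = 11100110 → 3-byte char (#6). Advance 3.
Byte at offset 15: 0xE2 = 11100010 → 3-byte char (#7). Advance 3.
Byte at offset 18: 0xF0 = 11110000 → 4-byte char (#8). Advance 4.
Byte at offset 22: 0xE6 = 11100110 → 3-byte char (#9). Advance 3.
Byte at offset 25: 0xD5 = 11010101 → 2-byte char (#10). Advance 2.
Reached end at offset 27 after 10 code points.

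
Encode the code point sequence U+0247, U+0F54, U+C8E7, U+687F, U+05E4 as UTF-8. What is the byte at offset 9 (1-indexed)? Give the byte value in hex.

1-indexed offset 9 is 0-indexed offset 8.
U+0247 → 2-byte form C9 87 at offsets 0–1.
U+0F54 → 3-byte form E0 BD 94 at offsets 2–4.
U+C8E7 → 3-byte form EC A3 A7 at offsets 5–7.
U+687F → 3-byte form E6 A1 BF at offsets 8–10.
Offset 8 falls in char 4's range; it's byte 1 of E6 A1 BF = 0xE6.

0xE6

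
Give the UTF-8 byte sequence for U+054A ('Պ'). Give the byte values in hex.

U+054A = 0x54A = 1354 decimal. In range U+0080–U+07FF → 2-byte form: 110xxxxx 10xxxxxx.
Binary (11 bits): 10101001010.
Split 5+6: 10101 | 001010.
Byte 1: 11010101 = 0xD5.
Byte 2: 10001010 = 0x8A.

D5 8A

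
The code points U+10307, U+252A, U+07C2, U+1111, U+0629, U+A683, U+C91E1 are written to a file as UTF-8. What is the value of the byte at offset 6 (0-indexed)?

0xAA

U+10307 → 4-byte form F0 90 8C 87 at offsets 0–3.
U+252A → 3-byte form E2 94 AA at offsets 4–6.
Offset 6 falls in char 2's range; it's byte 3 of E2 94 AA = 0xAA.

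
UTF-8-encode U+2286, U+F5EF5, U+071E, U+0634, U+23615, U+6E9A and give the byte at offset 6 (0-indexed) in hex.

0xB5

U+2286 → 3-byte form E2 8A 86 at offsets 0–2.
U+F5EF5 → 4-byte form F3 B5 BB B5 at offsets 3–6.
Offset 6 falls in char 2's range; it's byte 4 of F3 B5 BB B5 = 0xB5.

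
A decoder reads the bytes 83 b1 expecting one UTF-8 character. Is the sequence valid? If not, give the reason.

invalid (continuation byte with no leading byte)

Byte 0x83 = 10000011 has the form 10xxxxxx — a continuation byte — but there is no preceding leading byte.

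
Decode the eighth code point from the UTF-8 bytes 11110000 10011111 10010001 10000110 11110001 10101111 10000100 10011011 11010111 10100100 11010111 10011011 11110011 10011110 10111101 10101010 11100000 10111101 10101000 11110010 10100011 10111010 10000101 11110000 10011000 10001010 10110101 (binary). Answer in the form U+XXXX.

U+182B5

Offset 0: leading byte 0xF0 = 11110000 → 4-byte char #1 = F0 9F 91 86.
Offset 4: leading byte 0xF1 = 11110001 → 4-byte char #2 = F1 AF 84 9B.
Offset 8: leading byte 0xD7 = 11010111 → 2-byte char #3 = D7 A4.
Offset 10: leading byte 0xD7 = 11010111 → 2-byte char #4 = D7 9B.
Offset 12: leading byte 0xF3 = 11110011 → 4-byte char #5 = F3 9E BD AA.
Offset 16: leading byte 0xE0 = 11100000 → 3-byte char #6 = E0 BD A8.
Offset 19: leading byte 0xF2 = 11110010 → 4-byte char #7 = F2 A3 BA 85.
Offset 23: leading byte 0xF0 = 11110000 → 4-byte char #8 = F0 98 8A B5.
Leading byte 0xF0 = 11110000 matches 11110xxx → 4-byte sequence.
Byte 1: 0xF0 = 11110000, payload 000 (3 bits).
Byte 2: 0x98 = 10011000 (10xxxxxx ✓), payload 011000.
Byte 3: 0x8A = 10001010 (10xxxxxx ✓), payload 001010.
Byte 4: 0xB5 = 10110101 (10xxxxxx ✓), payload 110101.
Concatenate: 000011000001010110101 = 0x182B5 (21 bits → U+182B5).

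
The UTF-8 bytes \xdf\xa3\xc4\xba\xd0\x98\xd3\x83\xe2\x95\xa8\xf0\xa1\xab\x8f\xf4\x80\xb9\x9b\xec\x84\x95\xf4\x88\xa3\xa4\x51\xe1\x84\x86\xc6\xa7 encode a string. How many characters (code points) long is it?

Byte at offset 0: 0xDF = 11011111 → 2-byte char (#1). Advance 2.
Byte at offset 2: 0xC4 = 11000100 → 2-byte char (#2). Advance 2.
Byte at offset 4: 0xD0 = 11010000 → 2-byte char (#3). Advance 2.
Byte at offset 6: 0xD3 = 11010011 → 2-byte char (#4). Advance 2.
Byte at offset 8: 0xE2 = 11100010 → 3-byte char (#5). Advance 3.
Byte at offset 11: 0xF0 = 11110000 → 4-byte char (#6). Advance 4.
Byte at offset 15: 0xF4 = 11110100 → 4-byte char (#7). Advance 4.
Byte at offset 19: 0xEC = 11101100 → 3-byte char (#8). Advance 3.
Byte at offset 22: 0xF4 = 11110100 → 4-byte char (#9). Advance 4.
Byte at offset 26: 0x51 = 01010001 → 1-byte char (#10). Advance 1.
Byte at offset 27: 0xE1 = 11100001 → 3-byte char (#11). Advance 3.
Byte at offset 30: 0xC6 = 11000110 → 2-byte char (#12). Advance 2.
Reached end at offset 32 after 12 code points.

12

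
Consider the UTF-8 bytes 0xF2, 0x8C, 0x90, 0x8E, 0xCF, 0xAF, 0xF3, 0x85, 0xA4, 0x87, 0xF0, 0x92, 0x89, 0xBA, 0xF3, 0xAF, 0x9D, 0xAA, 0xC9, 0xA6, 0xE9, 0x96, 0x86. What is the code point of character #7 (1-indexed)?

Offset 0: leading byte 0xF2 = 11110010 → 4-byte char #1 = F2 8C 90 8E.
Offset 4: leading byte 0xCF = 11001111 → 2-byte char #2 = CF AF.
Offset 6: leading byte 0xF3 = 11110011 → 4-byte char #3 = F3 85 A4 87.
Offset 10: leading byte 0xF0 = 11110000 → 4-byte char #4 = F0 92 89 BA.
Offset 14: leading byte 0xF3 = 11110011 → 4-byte char #5 = F3 AF 9D AA.
Offset 18: leading byte 0xC9 = 11001001 → 2-byte char #6 = C9 A6.
Offset 20: leading byte 0xE9 = 11101001 → 3-byte char #7 = E9 96 86.
Leading byte 0xE9 = 11101001 matches 1110xxxx → 3-byte sequence.
Byte 1: 0xE9 = 11101001, payload 1001 (4 bits).
Byte 2: 0x96 = 10010110 (10xxxxxx ✓), payload 010110.
Byte 3: 0x86 = 10000110 (10xxxxxx ✓), payload 000110.
Concatenate: 1001010110000110 = 0x9586 (16 bits → U+9586).

U+9586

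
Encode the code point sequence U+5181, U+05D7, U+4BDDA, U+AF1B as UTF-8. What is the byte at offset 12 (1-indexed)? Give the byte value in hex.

1-indexed offset 12 is 0-indexed offset 11.
U+5181 → 3-byte form E5 86 81 at offsets 0–2.
U+05D7 → 2-byte form D7 97 at offsets 3–4.
U+4BDDA → 4-byte form F1 8B B7 9A at offsets 5–8.
U+AF1B → 3-byte form EA BC 9B at offsets 9–11.
Offset 11 falls in char 4's range; it's byte 3 of EA BC 9B = 0x9B.

0x9B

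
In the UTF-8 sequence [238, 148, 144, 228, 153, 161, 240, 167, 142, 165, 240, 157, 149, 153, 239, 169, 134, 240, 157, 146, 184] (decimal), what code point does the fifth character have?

Offset 0: leading byte 0xEE = 11101110 → 3-byte char #1 = EE 94 90.
Offset 3: leading byte 0xE4 = 11100100 → 3-byte char #2 = E4 99 A1.
Offset 6: leading byte 0xF0 = 11110000 → 4-byte char #3 = F0 A7 8E A5.
Offset 10: leading byte 0xF0 = 11110000 → 4-byte char #4 = F0 9D 95 99.
Offset 14: leading byte 0xEF = 11101111 → 3-byte char #5 = EF A9 86.
Leading byte 0xEF = 11101111 matches 1110xxxx → 3-byte sequence.
Byte 1: 0xEF = 11101111, payload 1111 (4 bits).
Byte 2: 0xA9 = 10101001 (10xxxxxx ✓), payload 101001.
Byte 3: 0x86 = 10000110 (10xxxxxx ✓), payload 000110.
Concatenate: 1111101001000110 = 0xFA46 (16 bits → U+FA46).

U+FA46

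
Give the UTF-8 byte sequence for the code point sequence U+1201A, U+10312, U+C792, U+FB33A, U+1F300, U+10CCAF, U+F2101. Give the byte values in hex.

F0 92 80 9A F0 90 8C 92 EC 9E 92 F3 BB 8C BA F0 9F 8C 80 F4 8C B2 AF F3 B2 84 81

U+1201A: 4-byte form → F0 92 80 9A.
U+10312: 4-byte form → F0 90 8C 92.
U+C792: 3-byte form → EC 9E 92.
U+FB33A: 4-byte form → F3 BB 8C BA.
U+1F300: 4-byte form → F0 9F 8C 80.
U+10CCAF: 4-byte form → F4 8C B2 AF.
U+F2101: 4-byte form → F3 B2 84 81.
Concatenated (27 bytes): F0 92 80 9A F0 90 8C 92 EC 9E 92 F3 BB 8C BA F0 9F 8C 80 F4 8C B2 AF F3 B2 84 81.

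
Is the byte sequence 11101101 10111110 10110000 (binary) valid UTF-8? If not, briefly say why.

invalid (encodes a surrogate (U+D800–U+DFFF))

Structurally a 3-byte sequence; payload = 0xDFB0.
But 0xDFB0 is in U+D800–U+DFFF, the surrogate range. Surrogates are not Unicode scalar values and are forbidden in UTF-8.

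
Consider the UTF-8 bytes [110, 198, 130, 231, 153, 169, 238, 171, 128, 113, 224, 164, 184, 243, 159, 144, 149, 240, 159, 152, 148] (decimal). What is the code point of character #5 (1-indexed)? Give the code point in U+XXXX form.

U+0071

Offset 0: leading byte 0x6E = 01101110 → 1-byte char #1 = 6E.
Offset 1: leading byte 0xC6 = 11000110 → 2-byte char #2 = C6 82.
Offset 3: leading byte 0xE7 = 11100111 → 3-byte char #3 = E7 99 A9.
Offset 6: leading byte 0xEE = 11101110 → 3-byte char #4 = EE AB 80.
Offset 9: leading byte 0x71 = 01110001 → 1-byte char #5 = 71.
Leading byte 0x71 = 01110001 matches 0xxxxxxx → 1-byte sequence.
Byte 1: 0x71 = 01110001, payload 1110001 (7 bits).
Concatenate: 1110001 = 0x71 (7 bits → U+0071).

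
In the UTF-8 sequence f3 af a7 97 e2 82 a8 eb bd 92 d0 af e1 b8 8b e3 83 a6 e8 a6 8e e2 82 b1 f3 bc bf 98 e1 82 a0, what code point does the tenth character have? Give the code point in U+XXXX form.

U+10A0

Offset 0: leading byte 0xF3 = 11110011 → 4-byte char #1 = F3 AF A7 97.
Offset 4: leading byte 0xE2 = 11100010 → 3-byte char #2 = E2 82 A8.
Offset 7: leading byte 0xEB = 11101011 → 3-byte char #3 = EB BD 92.
Offset 10: leading byte 0xD0 = 11010000 → 2-byte char #4 = D0 AF.
Offset 12: leading byte 0xE1 = 11100001 → 3-byte char #5 = E1 B8 8B.
Offset 15: leading byte 0xE3 = 11100011 → 3-byte char #6 = E3 83 A6.
Offset 18: leading byte 0xE8 = 11101000 → 3-byte char #7 = E8 A6 8E.
Offset 21: leading byte 0xE2 = 11100010 → 3-byte char #8 = E2 82 B1.
Offset 24: leading byte 0xF3 = 11110011 → 4-byte char #9 = F3 BC BF 98.
Offset 28: leading byte 0xE1 = 11100001 → 3-byte char #10 = E1 82 A0.
Leading byte 0xE1 = 11100001 matches 1110xxxx → 3-byte sequence.
Byte 1: 0xE1 = 11100001, payload 0001 (4 bits).
Byte 2: 0x82 = 10000010 (10xxxxxx ✓), payload 000010.
Byte 3: 0xA0 = 10100000 (10xxxxxx ✓), payload 100000.
Concatenate: 0001000010100000 = 0x10A0 (16 bits → U+10A0).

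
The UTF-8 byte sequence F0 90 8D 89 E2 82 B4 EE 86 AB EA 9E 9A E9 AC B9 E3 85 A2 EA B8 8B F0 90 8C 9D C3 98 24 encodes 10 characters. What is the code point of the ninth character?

U+00D8

Offset 0: leading byte 0xF0 = 11110000 → 4-byte char #1 = F0 90 8D 89.
Offset 4: leading byte 0xE2 = 11100010 → 3-byte char #2 = E2 82 B4.
Offset 7: leading byte 0xEE = 11101110 → 3-byte char #3 = EE 86 AB.
Offset 10: leading byte 0xEA = 11101010 → 3-byte char #4 = EA 9E 9A.
Offset 13: leading byte 0xE9 = 11101001 → 3-byte char #5 = E9 AC B9.
Offset 16: leading byte 0xE3 = 11100011 → 3-byte char #6 = E3 85 A2.
Offset 19: leading byte 0xEA = 11101010 → 3-byte char #7 = EA B8 8B.
Offset 22: leading byte 0xF0 = 11110000 → 4-byte char #8 = F0 90 8C 9D.
Offset 26: leading byte 0xC3 = 11000011 → 2-byte char #9 = C3 98.
Leading byte 0xC3 = 11000011 matches 110xxxxx → 2-byte sequence.
Byte 1: 0xC3 = 11000011, payload 00011 (5 bits).
Byte 2: 0x98 = 10011000 (10xxxxxx ✓), payload 011000.
Concatenate: 00011011000 = 0xD8 (11 bits → U+00D8).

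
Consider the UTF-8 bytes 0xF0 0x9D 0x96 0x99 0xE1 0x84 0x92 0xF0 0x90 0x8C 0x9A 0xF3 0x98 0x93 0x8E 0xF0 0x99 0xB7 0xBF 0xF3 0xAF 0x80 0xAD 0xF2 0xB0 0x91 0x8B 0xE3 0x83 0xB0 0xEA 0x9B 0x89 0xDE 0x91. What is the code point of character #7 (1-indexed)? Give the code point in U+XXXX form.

U+B044B

Offset 0: leading byte 0xF0 = 11110000 → 4-byte char #1 = F0 9D 96 99.
Offset 4: leading byte 0xE1 = 11100001 → 3-byte char #2 = E1 84 92.
Offset 7: leading byte 0xF0 = 11110000 → 4-byte char #3 = F0 90 8C 9A.
Offset 11: leading byte 0xF3 = 11110011 → 4-byte char #4 = F3 98 93 8E.
Offset 15: leading byte 0xF0 = 11110000 → 4-byte char #5 = F0 99 B7 BF.
Offset 19: leading byte 0xF3 = 11110011 → 4-byte char #6 = F3 AF 80 AD.
Offset 23: leading byte 0xF2 = 11110010 → 4-byte char #7 = F2 B0 91 8B.
Leading byte 0xF2 = 11110010 matches 11110xxx → 4-byte sequence.
Byte 1: 0xF2 = 11110010, payload 010 (3 bits).
Byte 2: 0xB0 = 10110000 (10xxxxxx ✓), payload 110000.
Byte 3: 0x91 = 10010001 (10xxxxxx ✓), payload 010001.
Byte 4: 0x8B = 10001011 (10xxxxxx ✓), payload 001011.
Concatenate: 010110000010001001011 = 0xB044B (21 bits → U+B044B).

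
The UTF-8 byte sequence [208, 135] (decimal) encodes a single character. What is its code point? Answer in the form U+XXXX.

Leading byte 0xD0 = 11010000 matches 110xxxxx → 2-byte sequence.
Byte 1: 0xD0 = 11010000, payload 10000 (5 bits).
Byte 2: 0x87 = 10000111 (10xxxxxx ✓), payload 000111.
Concatenate: 10000000111 = 0x407 (11 bits → U+0407).

U+0407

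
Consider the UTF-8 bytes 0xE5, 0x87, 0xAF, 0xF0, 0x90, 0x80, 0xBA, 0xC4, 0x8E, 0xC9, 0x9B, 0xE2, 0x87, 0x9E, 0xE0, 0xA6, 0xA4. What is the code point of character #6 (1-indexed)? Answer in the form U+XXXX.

U+09A4

Offset 0: leading byte 0xE5 = 11100101 → 3-byte char #1 = E5 87 AF.
Offset 3: leading byte 0xF0 = 11110000 → 4-byte char #2 = F0 90 80 BA.
Offset 7: leading byte 0xC4 = 11000100 → 2-byte char #3 = C4 8E.
Offset 9: leading byte 0xC9 = 11001001 → 2-byte char #4 = C9 9B.
Offset 11: leading byte 0xE2 = 11100010 → 3-byte char #5 = E2 87 9E.
Offset 14: leading byte 0xE0 = 11100000 → 3-byte char #6 = E0 A6 A4.
Leading byte 0xE0 = 11100000 matches 1110xxxx → 3-byte sequence.
Byte 1: 0xE0 = 11100000, payload 0000 (4 bits).
Byte 2: 0xA6 = 10100110 (10xxxxxx ✓), payload 100110.
Byte 3: 0xA4 = 10100100 (10xxxxxx ✓), payload 100100.
Concatenate: 0000100110100100 = 0x9A4 (16 bits → U+09A4).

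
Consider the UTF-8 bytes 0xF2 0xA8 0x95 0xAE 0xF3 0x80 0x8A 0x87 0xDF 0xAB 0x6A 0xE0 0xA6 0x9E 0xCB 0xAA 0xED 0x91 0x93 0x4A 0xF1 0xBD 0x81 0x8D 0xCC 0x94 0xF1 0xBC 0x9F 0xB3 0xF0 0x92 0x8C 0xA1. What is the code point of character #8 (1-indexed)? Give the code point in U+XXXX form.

U+004A

Offset 0: leading byte 0xF2 = 11110010 → 4-byte char #1 = F2 A8 95 AE.
Offset 4: leading byte 0xF3 = 11110011 → 4-byte char #2 = F3 80 8A 87.
Offset 8: leading byte 0xDF = 11011111 → 2-byte char #3 = DF AB.
Offset 10: leading byte 0x6A = 01101010 → 1-byte char #4 = 6A.
Offset 11: leading byte 0xE0 = 11100000 → 3-byte char #5 = E0 A6 9E.
Offset 14: leading byte 0xCB = 11001011 → 2-byte char #6 = CB AA.
Offset 16: leading byte 0xED = 11101101 → 3-byte char #7 = ED 91 93.
Offset 19: leading byte 0x4A = 01001010 → 1-byte char #8 = 4A.
Leading byte 0x4A = 01001010 matches 0xxxxxxx → 1-byte sequence.
Byte 1: 0x4A = 01001010, payload 1001010 (7 bits).
Concatenate: 1001010 = 0x4A (7 bits → U+004A).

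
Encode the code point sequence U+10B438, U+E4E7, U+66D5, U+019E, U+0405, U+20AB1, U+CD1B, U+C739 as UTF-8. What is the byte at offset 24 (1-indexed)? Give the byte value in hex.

0xB9

1-indexed offset 24 is 0-indexed offset 23.
U+10B438 → 4-byte form F4 8B 90 B8 at offsets 0–3.
U+E4E7 → 3-byte form EE 93 A7 at offsets 4–6.
U+66D5 → 3-byte form E6 9B 95 at offsets 7–9.
U+019E → 2-byte form C6 9E at offsets 10–11.
U+0405 → 2-byte form D0 85 at offsets 12–13.
U+20AB1 → 4-byte form F0 A0 AA B1 at offsets 14–17.
U+CD1B → 3-byte form EC B4 9B at offsets 18–20.
U+C739 → 3-byte form EC 9C B9 at offsets 21–23.
Offset 23 falls in char 8's range; it's byte 3 of EC 9C B9 = 0xB9.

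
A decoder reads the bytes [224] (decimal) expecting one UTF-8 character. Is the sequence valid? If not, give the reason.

Leading byte 0xE0 = 11100000 → 3-byte form, but only 1 byte is present.

invalid (sequence truncated)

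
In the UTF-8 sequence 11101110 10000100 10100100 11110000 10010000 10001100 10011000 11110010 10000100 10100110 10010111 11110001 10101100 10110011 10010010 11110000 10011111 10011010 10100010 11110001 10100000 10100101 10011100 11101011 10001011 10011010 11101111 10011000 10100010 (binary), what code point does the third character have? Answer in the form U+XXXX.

Offset 0: leading byte 0xEE = 11101110 → 3-byte char #1 = EE 84 A4.
Offset 3: leading byte 0xF0 = 11110000 → 4-byte char #2 = F0 90 8C 98.
Offset 7: leading byte 0xF2 = 11110010 → 4-byte char #3 = F2 84 A6 97.
Leading byte 0xF2 = 11110010 matches 11110xxx → 4-byte sequence.
Byte 1: 0xF2 = 11110010, payload 010 (3 bits).
Byte 2: 0x84 = 10000100 (10xxxxxx ✓), payload 000100.
Byte 3: 0xA6 = 10100110 (10xxxxxx ✓), payload 100110.
Byte 4: 0x97 = 10010111 (10xxxxxx ✓), payload 010111.
Concatenate: 010000100100110010111 = 0x84997 (21 bits → U+84997).

U+84997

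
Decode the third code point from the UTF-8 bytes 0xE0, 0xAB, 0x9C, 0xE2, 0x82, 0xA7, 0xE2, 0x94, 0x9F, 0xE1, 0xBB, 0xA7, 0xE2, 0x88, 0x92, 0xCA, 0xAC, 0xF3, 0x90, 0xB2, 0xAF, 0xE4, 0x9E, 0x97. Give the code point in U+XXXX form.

Offset 0: leading byte 0xE0 = 11100000 → 3-byte char #1 = E0 AB 9C.
Offset 3: leading byte 0xE2 = 11100010 → 3-byte char #2 = E2 82 A7.
Offset 6: leading byte 0xE2 = 11100010 → 3-byte char #3 = E2 94 9F.
Leading byte 0xE2 = 11100010 matches 1110xxxx → 3-byte sequence.
Byte 1: 0xE2 = 11100010, payload 0010 (4 bits).
Byte 2: 0x94 = 10010100 (10xxxxxx ✓), payload 010100.
Byte 3: 0x9F = 10011111 (10xxxxxx ✓), payload 011111.
Concatenate: 0010010100011111 = 0x251F (16 bits → U+251F).

U+251F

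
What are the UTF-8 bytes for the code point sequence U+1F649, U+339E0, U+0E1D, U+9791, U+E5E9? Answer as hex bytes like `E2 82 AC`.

F0 9F 99 89 F0 B3 A7 A0 E0 B8 9D E9 9E 91 EE 97 A9

U+1F649: 4-byte form → F0 9F 99 89.
U+339E0: 4-byte form → F0 B3 A7 A0.
U+0E1D: 3-byte form → E0 B8 9D.
U+9791: 3-byte form → E9 9E 91.
U+E5E9: 3-byte form → EE 97 A9.
Concatenated (17 bytes): F0 9F 99 89 F0 B3 A7 A0 E0 B8 9D E9 9E 91 EE 97 A9.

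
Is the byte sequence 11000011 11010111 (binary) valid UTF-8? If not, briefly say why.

Leading byte 0xC3 = 11000011 → 2-byte form.
Byte 2 is 0xD7 = 11010111, which is not 10xxxxxx — expected a continuation byte.

invalid (non-continuation byte where continuation expected)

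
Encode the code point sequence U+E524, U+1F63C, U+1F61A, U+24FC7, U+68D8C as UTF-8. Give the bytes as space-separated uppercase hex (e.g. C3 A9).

EE 94 A4 F0 9F 98 BC F0 9F 98 9A F0 A4 BF 87 F1 A8 B6 8C

U+E524: 3-byte form → EE 94 A4.
U+1F63C: 4-byte form → F0 9F 98 BC.
U+1F61A: 4-byte form → F0 9F 98 9A.
U+24FC7: 4-byte form → F0 A4 BF 87.
U+68D8C: 4-byte form → F1 A8 B6 8C.
Concatenated (19 bytes): EE 94 A4 F0 9F 98 BC F0 9F 98 9A F0 A4 BF 87 F1 A8 B6 8C.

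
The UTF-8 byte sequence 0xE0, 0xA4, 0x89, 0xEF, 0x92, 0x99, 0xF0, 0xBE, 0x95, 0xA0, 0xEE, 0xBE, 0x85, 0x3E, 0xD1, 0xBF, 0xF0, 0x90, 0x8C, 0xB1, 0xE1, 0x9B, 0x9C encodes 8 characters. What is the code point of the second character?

Offset 0: leading byte 0xE0 = 11100000 → 3-byte char #1 = E0 A4 89.
Offset 3: leading byte 0xEF = 11101111 → 3-byte char #2 = EF 92 99.
Leading byte 0xEF = 11101111 matches 1110xxxx → 3-byte sequence.
Byte 1: 0xEF = 11101111, payload 1111 (4 bits).
Byte 2: 0x92 = 10010010 (10xxxxxx ✓), payload 010010.
Byte 3: 0x99 = 10011001 (10xxxxxx ✓), payload 011001.
Concatenate: 1111010010011001 = 0xF499 (16 bits → U+F499).

U+F499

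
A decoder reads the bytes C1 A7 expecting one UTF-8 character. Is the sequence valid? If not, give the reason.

invalid (overlong encoding)

Leading byte 0xC1 = 11000001 → 2-byte form.
Continuation bytes all match 10xxxxxx. Payload decodes to 0x67.
But 0x67 < 0x80, the minimum for a 2-byte sequence — this is an overlong encoding.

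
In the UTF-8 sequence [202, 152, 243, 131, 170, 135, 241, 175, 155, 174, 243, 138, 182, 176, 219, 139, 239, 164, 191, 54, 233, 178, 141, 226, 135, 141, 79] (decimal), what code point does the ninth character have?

Offset 0: leading byte 0xCA = 11001010 → 2-byte char #1 = CA 98.
Offset 2: leading byte 0xF3 = 11110011 → 4-byte char #2 = F3 83 AA 87.
Offset 6: leading byte 0xF1 = 11110001 → 4-byte char #3 = F1 AF 9B AE.
Offset 10: leading byte 0xF3 = 11110011 → 4-byte char #4 = F3 8A B6 B0.
Offset 14: leading byte 0xDB = 11011011 → 2-byte char #5 = DB 8B.
Offset 16: leading byte 0xEF = 11101111 → 3-byte char #6 = EF A4 BF.
Offset 19: leading byte 0x36 = 00110110 → 1-byte char #7 = 36.
Offset 20: leading byte 0xE9 = 11101001 → 3-byte char #8 = E9 B2 8D.
Offset 23: leading byte 0xE2 = 11100010 → 3-byte char #9 = E2 87 8D.
Leading byte 0xE2 = 11100010 matches 1110xxxx → 3-byte sequence.
Byte 1: 0xE2 = 11100010, payload 0010 (4 bits).
Byte 2: 0x87 = 10000111 (10xxxxxx ✓), payload 000111.
Byte 3: 0x8D = 10001101 (10xxxxxx ✓), payload 001101.
Concatenate: 0010000111001101 = 0x21CD (16 bits → U+21CD).

U+21CD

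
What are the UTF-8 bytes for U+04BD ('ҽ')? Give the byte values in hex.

U+04BD = 0x4BD = 1213 decimal. In range U+0080–U+07FF → 2-byte form: 110xxxxx 10xxxxxx.
Binary (11 bits): 10010111101.
Split 5+6: 10010 | 111101.
Byte 1: 11010010 = 0xD2.
Byte 2: 10111101 = 0xBD.

D2 BD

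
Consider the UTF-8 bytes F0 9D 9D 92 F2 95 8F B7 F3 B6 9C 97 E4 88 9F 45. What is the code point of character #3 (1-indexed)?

Offset 0: leading byte 0xF0 = 11110000 → 4-byte char #1 = F0 9D 9D 92.
Offset 4: leading byte 0xF2 = 11110010 → 4-byte char #2 = F2 95 8F B7.
Offset 8: leading byte 0xF3 = 11110011 → 4-byte char #3 = F3 B6 9C 97.
Leading byte 0xF3 = 11110011 matches 11110xxx → 4-byte sequence.
Byte 1: 0xF3 = 11110011, payload 011 (3 bits).
Byte 2: 0xB6 = 10110110 (10xxxxxx ✓), payload 110110.
Byte 3: 0x9C = 10011100 (10xxxxxx ✓), payload 011100.
Byte 4: 0x97 = 10010111 (10xxxxxx ✓), payload 010111.
Concatenate: 011110110011100010111 = 0xF6717 (21 bits → U+F6717).

U+F6717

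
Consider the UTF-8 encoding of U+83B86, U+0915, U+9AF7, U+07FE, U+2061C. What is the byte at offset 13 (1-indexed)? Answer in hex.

1-indexed offset 13 is 0-indexed offset 12.
U+83B86 → 4-byte form F2 83 AE 86 at offsets 0–3.
U+0915 → 3-byte form E0 A4 95 at offsets 4–6.
U+9AF7 → 3-byte form E9 AB B7 at offsets 7–9.
U+07FE → 2-byte form DF BE at offsets 10–11.
U+2061C → 4-byte form F0 A0 98 9C at offsets 12–15.
Offset 12 falls in char 5's range; it's byte 1 of F0 A0 98 9C = 0xF0.

0xF0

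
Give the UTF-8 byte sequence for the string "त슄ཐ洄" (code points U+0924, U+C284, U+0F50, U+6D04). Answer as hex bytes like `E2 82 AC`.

U+0924: 3-byte form → E0 A4 A4.
U+C284: 3-byte form → EC 8A 84.
U+0F50: 3-byte form → E0 BD 90.
U+6D04: 3-byte form → E6 B4 84.
Concatenated (12 bytes): E0 A4 A4 EC 8A 84 E0 BD 90 E6 B4 84.

E0 A4 A4 EC 8A 84 E0 BD 90 E6 B4 84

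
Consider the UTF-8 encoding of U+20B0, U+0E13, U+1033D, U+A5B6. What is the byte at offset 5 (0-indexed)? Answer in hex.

U+20B0 → 3-byte form E2 82 B0 at offsets 0–2.
U+0E13 → 3-byte form E0 B8 93 at offsets 3–5.
Offset 5 falls in char 2's range; it's byte 3 of E0 B8 93 = 0x93.

0x93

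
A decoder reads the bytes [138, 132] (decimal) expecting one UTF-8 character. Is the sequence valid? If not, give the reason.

invalid (continuation byte with no leading byte)

Byte 0x8A = 10001010 has the form 10xxxxxx — a continuation byte — but there is no preceding leading byte.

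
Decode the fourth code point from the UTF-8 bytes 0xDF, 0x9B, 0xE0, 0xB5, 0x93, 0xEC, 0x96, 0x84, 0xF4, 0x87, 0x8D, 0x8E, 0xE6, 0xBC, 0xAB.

Offset 0: leading byte 0xDF = 11011111 → 2-byte char #1 = DF 9B.
Offset 2: leading byte 0xE0 = 11100000 → 3-byte char #2 = E0 B5 93.
Offset 5: leading byte 0xEC = 11101100 → 3-byte char #3 = EC 96 84.
Offset 8: leading byte 0xF4 = 11110100 → 4-byte char #4 = F4 87 8D 8E.
Leading byte 0xF4 = 11110100 matches 11110xxx → 4-byte sequence.
Byte 1: 0xF4 = 11110100, payload 100 (3 bits).
Byte 2: 0x87 = 10000111 (10xxxxxx ✓), payload 000111.
Byte 3: 0x8D = 10001101 (10xxxxxx ✓), payload 001101.
Byte 4: 0x8E = 10001110 (10xxxxxx ✓), payload 001110.
Concatenate: 100000111001101001110 = 0x10734E (21 bits → U+10734E).

U+10734E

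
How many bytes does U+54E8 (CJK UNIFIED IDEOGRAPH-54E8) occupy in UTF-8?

U+54E8 = 0x54E8. UTF-8 uses 1 byte below 0x80, 2 below 0x800, 3 below 0x10000, 4 up to 0x10FFFF. 0x54E8 is in U+0800–U+FFFF → 3 bytes.

3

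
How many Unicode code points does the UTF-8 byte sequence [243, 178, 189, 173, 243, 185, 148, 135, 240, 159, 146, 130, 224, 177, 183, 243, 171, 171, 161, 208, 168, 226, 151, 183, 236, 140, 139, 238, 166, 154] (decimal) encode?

9

Byte at offset 0: 0xF3 = 11110011 → 4-byte char (#1). Advance 4.
Byte at offset 4: 0xF3 = 11110011 → 4-byte char (#2). Advance 4.
Byte at offset 8: 0xF0 = 11110000 → 4-byte char (#3). Advance 4.
Byte at offset 12: 0xE0 = 11100000 → 3-byte char (#4). Advance 3.
Byte at offset 15: 0xF3 = 11110011 → 4-byte char (#5). Advance 4.
Byte at offset 19: 0xD0 = 11010000 → 2-byte char (#6). Advance 2.
Byte at offset 21: 0xE2 = 11100010 → 3-byte char (#7). Advance 3.
Byte at offset 24: 0xEC = 11101100 → 3-byte char (#8). Advance 3.
Byte at offset 27: 0xEE = 11101110 → 3-byte char (#9). Advance 3.
Reached end at offset 30 after 9 code points.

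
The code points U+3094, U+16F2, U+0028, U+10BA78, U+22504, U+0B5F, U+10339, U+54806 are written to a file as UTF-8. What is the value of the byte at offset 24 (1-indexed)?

0x94

1-indexed offset 24 is 0-indexed offset 23.
U+3094 → 3-byte form E3 82 94 at offsets 0–2.
U+16F2 → 3-byte form E1 9B B2 at offsets 3–5.
U+0028 → 1-byte form 28 at offsets 6–6.
U+10BA78 → 4-byte form F4 8B A9 B8 at offsets 7–10.
U+22504 → 4-byte form F0 A2 94 84 at offsets 11–14.
U+0B5F → 3-byte form E0 AD 9F at offsets 15–17.
U+10339 → 4-byte form F0 90 8C B9 at offsets 18–21.
U+54806 → 4-byte form F1 94 A0 86 at offsets 22–25.
Offset 23 falls in char 8's range; it's byte 2 of F1 94 A0 86 = 0x94.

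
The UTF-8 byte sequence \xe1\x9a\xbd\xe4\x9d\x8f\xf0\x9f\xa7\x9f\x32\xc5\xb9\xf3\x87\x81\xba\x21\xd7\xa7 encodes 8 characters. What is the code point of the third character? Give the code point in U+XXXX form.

U+1F9DF

Offset 0: leading byte 0xE1 = 11100001 → 3-byte char #1 = E1 9A BD.
Offset 3: leading byte 0xE4 = 11100100 → 3-byte char #2 = E4 9D 8F.
Offset 6: leading byte 0xF0 = 11110000 → 4-byte char #3 = F0 9F A7 9F.
Leading byte 0xF0 = 11110000 matches 11110xxx → 4-byte sequence.
Byte 1: 0xF0 = 11110000, payload 000 (3 bits).
Byte 2: 0x9F = 10011111 (10xxxxxx ✓), payload 011111.
Byte 3: 0xA7 = 10100111 (10xxxxxx ✓), payload 100111.
Byte 4: 0x9F = 10011111 (10xxxxxx ✓), payload 011111.
Concatenate: 000011111100111011111 = 0x1F9DF (21 bits → U+1F9DF).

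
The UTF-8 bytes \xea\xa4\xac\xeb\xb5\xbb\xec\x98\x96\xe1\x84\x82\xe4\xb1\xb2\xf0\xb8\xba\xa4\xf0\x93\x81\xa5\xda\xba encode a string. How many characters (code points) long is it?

Byte at offset 0: 0xEA = 11101010 → 3-byte char (#1). Advance 3.
Byte at offset 3: 0xEB = 11101011 → 3-byte char (#2). Advance 3.
Byte at offset 6: 0xEC = 11101100 → 3-byte char (#3). Advance 3.
Byte at offset 9: 0xE1 = 11100001 → 3-byte char (#4). Advance 3.
Byte at offset 12: 0xE4 = 11100100 → 3-byte char (#5). Advance 3.
Byte at offset 15: 0xF0 = 11110000 → 4-byte char (#6). Advance 4.
Byte at offset 19: 0xF0 = 11110000 → 4-byte char (#7). Advance 4.
Byte at offset 23: 0xDA = 11011010 → 2-byte char (#8). Advance 2.
Reached end at offset 25 after 8 code points.

8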